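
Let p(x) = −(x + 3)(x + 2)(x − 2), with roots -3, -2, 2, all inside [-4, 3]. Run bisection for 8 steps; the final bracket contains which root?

m = -0.5, p(m) = 9.375 (+); new bracket [-0.5, 3]
m = 1.25, p(m) = 10.359375 (+); new bracket [1.25, 3]
m = 2.125, p(m) = -2.642578 (−); new bracket [1.25, 2.125]
m = 1.6875, p(m) = 5.4016 (+); new bracket [1.6875, 2.125]
m = 1.90625, p(m) = 1.7967 (+); new bracket [1.90625, 2.125]
m = 2.015625, p(m) = -0.3147 (−); new bracket [1.90625, 2.015625]
m = 1.9609375, p(m) = 0.7676 (+); new bracket [1.9609375, 2.015625]
m = 1.98828125, p(m) = 0.2331 (+); new bracket [1.98828125, 2.015625]

2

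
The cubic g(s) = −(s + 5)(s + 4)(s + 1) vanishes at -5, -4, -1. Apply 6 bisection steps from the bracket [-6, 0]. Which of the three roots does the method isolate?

-1

g(-3) = 4 > 0, so the root lies in [-3, 0]
g(-1.5) = 4.375 > 0, so the root lies in [-1.5, 0]
g(-0.75) = -3.453125 < 0, so the root lies in [-1.5, -0.75]
g(-1.125) = 1.3926 > 0, so the root lies in [-1.125, -0.75]
g(-0.9375) = -0.7776 < 0, so the root lies in [-1.125, -0.9375]
g(-1.03125) = 0.3682 > 0, so the root lies in [-1.03125, -0.9375]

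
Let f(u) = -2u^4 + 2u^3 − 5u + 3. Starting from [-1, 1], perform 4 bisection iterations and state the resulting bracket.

[0.625, 0.75]

midpoint 0: f = 3 > 0 → [0, 1]
midpoint 0.5: f = 0.625 > 0 → [0.5, 1]
midpoint 0.75: f = -0.539062 < 0 → [0.5, 0.75]
midpoint 0.625: f = 0.0581 > 0 → [0.625, 0.75]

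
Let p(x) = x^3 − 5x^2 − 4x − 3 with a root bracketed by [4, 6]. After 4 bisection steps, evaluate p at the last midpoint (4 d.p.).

x = 5 gives p = -23, negative; keep [5, 6]
x = 5.5 gives p = -9.875, negative; keep [5.5, 6]
x = 5.75 gives p = -1.203125, negative; keep [5.75, 6]
x = 5.875 gives p = 3.7012, positive; keep [5.75, 5.875]

3.7012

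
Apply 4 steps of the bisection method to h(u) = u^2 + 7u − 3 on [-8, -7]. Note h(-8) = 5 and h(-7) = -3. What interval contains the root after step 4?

[-7.4375, -7.375]

h(-7.5) = 0.75 > 0, so the root lies in [-7.5, -7]
h(-7.25) = -1.1875 < 0, so the root lies in [-7.5, -7.25]
h(-7.375) = -0.234375 < 0, so the root lies in [-7.5, -7.375]
h(-7.4375) = 0.2539 > 0, so the root lies in [-7.4375, -7.375]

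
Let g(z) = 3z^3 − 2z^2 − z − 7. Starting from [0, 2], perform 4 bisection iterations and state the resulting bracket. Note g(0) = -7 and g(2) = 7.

[1.625, 1.75]

m = 1, g(m) = -7 (−); new bracket [1, 2]
m = 1.5, g(m) = -2.875 (−); new bracket [1.5, 2]
m = 1.75, g(m) = 1.203125 (+); new bracket [1.5, 1.75]
m = 1.625, g(m) = -1.0332 (−); new bracket [1.625, 1.75]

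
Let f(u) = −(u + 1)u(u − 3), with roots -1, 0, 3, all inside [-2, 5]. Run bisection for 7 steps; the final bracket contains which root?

3

f(1.5) = 5.625 > 0, so the root lies in [1.5, 5]
f(3.25) = -3.453125 < 0, so the root lies in [1.5, 3.25]
f(2.375) = 5.009766 > 0, so the root lies in [2.375, 3.25]
f(2.8125) = 2.0105 > 0, so the root lies in [2.8125, 3.25]
f(3.03125) = -0.3819 < 0, so the root lies in [2.8125, 3.03125]
f(2.921875) = 0.8953 > 0, so the root lies in [2.921875, 3.03125]
f(2.9765625) = 0.2774 > 0, so the root lies in [2.9765625, 3.03125]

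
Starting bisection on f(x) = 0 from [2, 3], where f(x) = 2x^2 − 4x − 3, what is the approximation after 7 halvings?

x = 2.5 gives f = -0.5, negative; keep [2.5, 3]
x = 2.75 gives f = 1.125, positive; keep [2.5, 2.75]
x = 2.625 gives f = 0.28125, positive; keep [2.5, 2.625]
x = 2.5625 gives f = -0.1172, negative; keep [2.5625, 2.625]
x = 2.59375 gives f = 0.0801, positive; keep [2.5625, 2.59375]
x = 2.578125 gives f = -0.019, negative; keep [2.578125, 2.59375]
x = 2.5859375 gives f = 0.0304, positive; keep [2.578125, 2.5859375]

2.5859375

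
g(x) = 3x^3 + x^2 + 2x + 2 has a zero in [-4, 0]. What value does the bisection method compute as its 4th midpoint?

-0.75

m = -2, g(m) = -22 (−); new bracket [-2, 0]
m = -1, g(m) = -2 (−); new bracket [-1, 0]
m = -0.5, g(m) = 0.875 (+); new bracket [-1, -0.5]
m = -0.75, g(m) = -0.2031 (−); new bracket [-0.75, -0.5]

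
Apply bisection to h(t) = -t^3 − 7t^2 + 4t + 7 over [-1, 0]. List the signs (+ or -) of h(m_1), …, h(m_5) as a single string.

++--+

t = -0.5 gives h = 3.375, positive; keep [-1, -0.5]
t = -0.75 gives h = 0.484375, positive; keep [-1, -0.75]
t = -0.875 gives h = -1.189453, negative; keep [-0.875, -0.75]
t = -0.8125 gives h = -0.3347, negative; keep [-0.8125, -0.75]
t = -0.78125 gives h = 0.0794, positive; keep [-0.8125, -0.78125]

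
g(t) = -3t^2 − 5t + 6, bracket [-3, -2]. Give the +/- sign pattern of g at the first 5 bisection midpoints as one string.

-++++

midpoint -2.5: g = -0.25 < 0 → [-2.5, -2]
midpoint -2.25: g = 2.0625 > 0 → [-2.5, -2.25]
midpoint -2.375: g = 0.953125 > 0 → [-2.5, -2.375]
midpoint -2.4375: g = 0.3633 > 0 → [-2.5, -2.4375]
midpoint -2.46875: g = 0.0596 > 0 → [-2.5, -2.46875]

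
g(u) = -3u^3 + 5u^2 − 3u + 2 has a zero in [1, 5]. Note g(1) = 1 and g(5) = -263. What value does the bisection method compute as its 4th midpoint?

u = 3 gives g = -43, negative; keep [1, 3]
u = 2 gives g = -8, negative; keep [1, 2]
u = 1.5 gives g = -1.375, negative; keep [1, 1.5]
u = 1.25 gives g = 0.2031, positive; keep [1.25, 1.5]

1.25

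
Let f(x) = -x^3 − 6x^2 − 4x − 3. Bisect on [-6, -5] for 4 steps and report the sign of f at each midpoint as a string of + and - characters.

+-+-

midpoint -5.5: f = 3.875 > 0 → [-5.5, -5]
midpoint -5.25: f = -2.671875 < 0 → [-5.5, -5.25]
midpoint -5.375: f = 0.443359 > 0 → [-5.375, -5.25]
midpoint -5.3125: f = -1.1531 < 0 → [-5.375, -5.3125]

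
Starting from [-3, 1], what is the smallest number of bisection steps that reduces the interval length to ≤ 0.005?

Width after n steps is 4/2^n. Need 2^n ≥ 4/0.005 = 800.
2^9 = 512 < 800 ≤ 2^10 = 1024, so n = 10.

10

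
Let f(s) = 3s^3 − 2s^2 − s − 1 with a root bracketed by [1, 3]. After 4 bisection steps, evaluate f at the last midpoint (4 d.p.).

m = 2, f(m) = 13 (+); new bracket [1, 2]
m = 1.5, f(m) = 3.125 (+); new bracket [1, 1.5]
m = 1.25, f(m) = 0.484375 (+); new bracket [1, 1.25]
m = 1.125, f(m) = -0.3848 (−); new bracket [1.125, 1.25]

-0.3848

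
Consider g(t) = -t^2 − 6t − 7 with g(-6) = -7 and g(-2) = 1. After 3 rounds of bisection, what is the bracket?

[-4.5, -4]

t = -4 gives g = 1, positive; keep [-6, -4]
t = -5 gives g = -2, negative; keep [-5, -4]
t = -4.5 gives g = -0.25, negative; keep [-4.5, -4]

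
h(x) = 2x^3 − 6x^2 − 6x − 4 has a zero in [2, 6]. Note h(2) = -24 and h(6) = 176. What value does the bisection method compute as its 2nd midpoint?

m = 4, h(m) = 4 (+); new bracket [2, 4]
m = 3, h(m) = -22 (−); new bracket [3, 4]

3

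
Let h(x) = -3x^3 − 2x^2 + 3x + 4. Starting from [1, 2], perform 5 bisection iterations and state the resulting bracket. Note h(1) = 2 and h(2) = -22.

[1.15625, 1.1875]

m = 1.5, h(m) = -6.125 (−); new bracket [1, 1.5]
m = 1.25, h(m) = -1.234375 (−); new bracket [1, 1.25]
m = 1.125, h(m) = 0.572266 (+); new bracket [1.125, 1.25]
m = 1.1875, h(m) = -0.2815 (−); new bracket [1.125, 1.1875]
m = 1.15625, h(m) = 0.1575 (+); new bracket [1.15625, 1.1875]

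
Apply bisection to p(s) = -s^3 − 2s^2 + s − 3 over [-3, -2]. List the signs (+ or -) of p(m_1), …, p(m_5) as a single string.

--+++

midpoint -2.5: p = -2.375 < 0 → [-3, -2.5]
midpoint -2.75: p = -0.078125 < 0 → [-3, -2.75]
midpoint -2.875: p = 1.357422 > 0 → [-2.875, -2.75]
midpoint -2.8125: p = 0.6145 > 0 → [-2.8125, -2.75]
midpoint -2.78125: p = 0.262 > 0 → [-2.78125, -2.75]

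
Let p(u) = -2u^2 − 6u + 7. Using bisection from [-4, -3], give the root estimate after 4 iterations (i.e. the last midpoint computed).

midpoint -3.5: p = 3.5 > 0 → [-4, -3.5]
midpoint -3.75: p = 1.375 > 0 → [-4, -3.75]
midpoint -3.875: p = 0.21875 > 0 → [-4, -3.875]
midpoint -3.9375: p = -0.3828 < 0 → [-3.9375, -3.875]

-3.9375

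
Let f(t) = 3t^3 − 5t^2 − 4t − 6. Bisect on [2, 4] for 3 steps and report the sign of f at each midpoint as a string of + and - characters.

m = 3, f(m) = 18 (+); new bracket [2, 3]
m = 2.5, f(m) = -0.375 (−); new bracket [2.5, 3]
m = 2.75, f(m) = 7.578125 (+); new bracket [2.5, 2.75]

+-+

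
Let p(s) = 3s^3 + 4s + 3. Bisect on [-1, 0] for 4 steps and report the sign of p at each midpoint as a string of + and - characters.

p(-0.5) = 0.625 > 0, so the root lies in [-1, -0.5]
p(-0.75) = -1.265625 < 0, so the root lies in [-0.75, -0.5]
p(-0.625) = -0.232422 < 0, so the root lies in [-0.625, -0.5]
p(-0.5625) = 0.2161 > 0, so the root lies in [-0.625, -0.5625]

+--+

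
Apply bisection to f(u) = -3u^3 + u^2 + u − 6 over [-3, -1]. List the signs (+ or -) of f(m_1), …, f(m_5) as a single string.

+++--

m = -2, f(m) = 20 (+); new bracket [-2, -1]
m = -1.5, f(m) = 4.875 (+); new bracket [-1.5, -1]
m = -1.25, f(m) = 0.171875 (+); new bracket [-1.25, -1]
m = -1.125, f(m) = -1.5879 (−); new bracket [-1.25, -1.125]
m = -1.1875, f(m) = -0.7537 (−); new bracket [-1.25, -1.1875]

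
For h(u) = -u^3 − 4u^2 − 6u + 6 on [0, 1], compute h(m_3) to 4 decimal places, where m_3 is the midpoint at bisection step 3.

0.4434

midpoint 0.5: h = 1.875 > 0 → [0.5, 1]
midpoint 0.75: h = -1.171875 < 0 → [0.5, 0.75]
midpoint 0.625: h = 0.443359 > 0 → [0.625, 0.75]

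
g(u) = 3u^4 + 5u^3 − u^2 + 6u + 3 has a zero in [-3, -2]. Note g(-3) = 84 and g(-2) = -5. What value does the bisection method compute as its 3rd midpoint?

u = -2.5 gives g = 20.8125, positive; keep [-2.5, -2]
u = -2.25 gives g = 4.371094, positive; keep [-2.25, -2]
u = -2.125 gives g = -1.071533, negative; keep [-2.25, -2.125]

-2.125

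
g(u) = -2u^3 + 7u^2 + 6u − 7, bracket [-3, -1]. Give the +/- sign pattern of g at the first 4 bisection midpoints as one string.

+++-

u = -2 gives g = 25, positive; keep [-2, -1]
u = -1.5 gives g = 6.5, positive; keep [-1.5, -1]
u = -1.25 gives g = 0.34375, positive; keep [-1.25, -1]
u = -1.125 gives g = -2.043, negative; keep [-1.25, -1.125]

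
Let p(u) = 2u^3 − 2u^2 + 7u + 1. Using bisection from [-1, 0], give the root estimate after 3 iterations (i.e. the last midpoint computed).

m = -0.5, p(m) = -3.25 (−); new bracket [-0.5, 0]
m = -0.25, p(m) = -0.90625 (−); new bracket [-0.25, 0]
m = -0.125, p(m) = 0.089844 (+); new bracket [-0.25, -0.125]

-0.125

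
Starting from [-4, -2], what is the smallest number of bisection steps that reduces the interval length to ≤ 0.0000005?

22

Width after n steps is 2/2^n. Need 2^n ≥ 2/0.0000005 = 4000000.
2^21 = 2097152 < 4000000 ≤ 2^22 = 4194304, so n = 22.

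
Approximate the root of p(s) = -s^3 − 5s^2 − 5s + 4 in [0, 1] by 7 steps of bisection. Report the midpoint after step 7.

p(0.5) = 0.125 > 0, so the root lies in [0.5, 1]
p(0.75) = -2.984375 < 0, so the root lies in [0.5, 0.75]
p(0.625) = -1.322266 < 0, so the root lies in [0.5, 0.625]
p(0.5625) = -0.5725 < 0, so the root lies in [0.5, 0.5625]
p(0.53125) = -0.2173 < 0, so the root lies in [0.5, 0.53125]
p(0.515625) = -0.0446 < 0, so the root lies in [0.5, 0.515625]
p(0.5078125) = 0.0406 > 0, so the root lies in [0.5078125, 0.515625]

0.5078125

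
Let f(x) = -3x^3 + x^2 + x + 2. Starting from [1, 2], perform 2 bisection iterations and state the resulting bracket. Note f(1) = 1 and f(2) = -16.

f(1.5) = -4.375 < 0, so the root lies in [1, 1.5]
f(1.25) = -1.046875 < 0, so the root lies in [1, 1.25]

[1, 1.25]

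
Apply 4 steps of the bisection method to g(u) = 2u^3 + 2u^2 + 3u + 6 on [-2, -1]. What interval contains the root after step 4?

u = -1.5 gives g = -0.75, negative; keep [-1.5, -1]
u = -1.25 gives g = 1.46875, positive; keep [-1.5, -1.25]
u = -1.375 gives g = 0.457031, positive; keep [-1.5, -1.375]
u = -1.4375 gives g = -0.1206, negative; keep [-1.4375, -1.375]

[-1.4375, -1.375]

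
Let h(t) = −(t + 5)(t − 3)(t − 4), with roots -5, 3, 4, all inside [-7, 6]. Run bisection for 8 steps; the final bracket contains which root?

midpoint -0.5: h = -70.875 < 0 → [-7, -0.5]
midpoint -3.75: h = -65.390625 < 0 → [-7, -3.75]
midpoint -5.375: h = 29.443359 > 0 → [-5.375, -3.75]
midpoint -4.5625: h = -28.3298 < 0 → [-5.375, -4.5625]
midpoint -4.96875: h = -2.2334 < 0 → [-5.375, -4.96875]
midpoint -5.171875: h = 12.8823 > 0 → [-5.171875, -4.96875]
midpoint -5.0703125: h = 5.1469 > 0 → [-5.0703125, -4.96875]
midpoint -5.01953125: h = 1.4127 > 0 → [-5.01953125, -4.96875]

-5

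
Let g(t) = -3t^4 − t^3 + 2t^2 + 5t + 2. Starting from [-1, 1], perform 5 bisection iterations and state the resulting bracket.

[-0.5, -0.4375]

m = 0, g(m) = 2 (+); new bracket [-1, 0]
m = -0.5, g(m) = -0.0625 (−); new bracket [-0.5, 0]
m = -0.25, g(m) = 0.878906 (+); new bracket [-0.5, -0.25]
m = -0.375, g(m) = 0.3997 (+); new bracket [-0.5, -0.375]
m = -0.4375, g(m) = 0.1691 (+); new bracket [-0.5, -0.4375]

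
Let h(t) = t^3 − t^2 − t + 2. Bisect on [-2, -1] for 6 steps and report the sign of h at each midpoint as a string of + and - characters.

--++-+

t = -1.5 gives h = -2.125, negative; keep [-1.5, -1]
t = -1.25 gives h = -0.265625, negative; keep [-1.25, -1]
t = -1.125 gives h = 0.435547, positive; keep [-1.25, -1.125]
t = -1.1875 gives h = 0.1028, positive; keep [-1.25, -1.1875]
t = -1.21875 gives h = -0.0769, negative; keep [-1.21875, -1.1875]
t = -1.203125 gives h = 0.0141, positive; keep [-1.21875, -1.203125]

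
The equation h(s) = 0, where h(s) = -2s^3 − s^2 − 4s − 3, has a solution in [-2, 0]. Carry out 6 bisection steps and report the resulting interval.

midpoint -1: h = 2 > 0 → [-1, 0]
midpoint -0.5: h = -1 < 0 → [-1, -0.5]
midpoint -0.75: h = 0.28125 > 0 → [-0.75, -0.5]
midpoint -0.625: h = -0.4023 < 0 → [-0.75, -0.625]
midpoint -0.6875: h = -0.0728 < 0 → [-0.75, -0.6875]
midpoint -0.71875: h = 0.101 > 0 → [-0.71875, -0.6875]

[-0.71875, -0.6875]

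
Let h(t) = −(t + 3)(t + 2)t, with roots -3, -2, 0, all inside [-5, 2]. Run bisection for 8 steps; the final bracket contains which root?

0

midpoint -1.5: h = 1.125 > 0 → [-1.5, 2]
midpoint 0.25: h = -1.828125 < 0 → [-1.5, 0.25]
midpoint -0.625: h = 2.041016 > 0 → [-0.625, 0.25]
midpoint -0.1875: h = 0.9558 > 0 → [-0.1875, 0.25]
midpoint 0.03125: h = -0.1924 < 0 → [-0.1875, 0.03125]
midpoint -0.078125: h = 0.4387 > 0 → [-0.078125, 0.03125]
midpoint -0.0234375: h = 0.1379 > 0 → [-0.0234375, 0.03125]
midpoint 0.00390625: h = -0.0235 < 0 → [-0.0234375, 0.00390625]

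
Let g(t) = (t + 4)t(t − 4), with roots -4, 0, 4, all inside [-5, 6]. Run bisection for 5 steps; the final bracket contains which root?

m = 0.5, g(m) = -7.875 (−); new bracket [0.5, 6]
m = 3.25, g(m) = -17.671875 (−); new bracket [3.25, 6]
m = 4.625, g(m) = 24.931641 (+); new bracket [3.25, 4.625]
m = 3.9375, g(m) = -1.9534 (−); new bracket [3.9375, 4.625]
m = 4.28125, g(m) = 9.9715 (+); new bracket [3.9375, 4.28125]

4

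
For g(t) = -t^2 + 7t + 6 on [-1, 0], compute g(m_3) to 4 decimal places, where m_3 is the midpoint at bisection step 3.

-0.8906

midpoint -0.5: g = 2.25 > 0 → [-1, -0.5]
midpoint -0.75: g = 0.1875 > 0 → [-1, -0.75]
midpoint -0.875: g = -0.890625 < 0 → [-0.875, -0.75]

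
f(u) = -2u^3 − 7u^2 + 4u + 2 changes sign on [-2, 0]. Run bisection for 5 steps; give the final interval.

m = -1, f(m) = -7 (−); new bracket [-1, 0]
m = -0.5, f(m) = -1.5 (−); new bracket [-0.5, 0]
m = -0.25, f(m) = 0.59375 (+); new bracket [-0.5, -0.25]
m = -0.375, f(m) = -0.3789 (−); new bracket [-0.375, -0.25]
m = -0.3125, f(m) = 0.1274 (+); new bracket [-0.375, -0.3125]

[-0.375, -0.3125]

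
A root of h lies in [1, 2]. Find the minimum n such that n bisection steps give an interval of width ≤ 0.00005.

15

Width after n steps is 1/2^n. Need 2^n ≥ 1/0.00005 = 20000.
2^14 = 16384 < 20000 ≤ 2^15 = 32768, so n = 15.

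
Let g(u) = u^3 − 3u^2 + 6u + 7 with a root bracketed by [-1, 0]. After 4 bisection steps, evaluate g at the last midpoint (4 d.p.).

g(-0.5) = 3.125 > 0, so the root lies in [-1, -0.5]
g(-0.75) = 0.390625 > 0, so the root lies in [-1, -0.75]
g(-0.875) = -1.216797 < 0, so the root lies in [-0.875, -0.75]
g(-0.8125) = -0.3918 < 0, so the root lies in [-0.8125, -0.75]

-0.3918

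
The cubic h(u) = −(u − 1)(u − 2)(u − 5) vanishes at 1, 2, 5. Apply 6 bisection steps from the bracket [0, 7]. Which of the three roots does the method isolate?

m = 3.5, h(m) = 5.625 (+); new bracket [3.5, 7]
m = 5.25, h(m) = -3.453125 (−); new bracket [3.5, 5.25]
m = 4.375, h(m) = 5.009766 (+); new bracket [4.375, 5.25]
m = 4.8125, h(m) = 2.0105 (+); new bracket [4.8125, 5.25]
m = 5.03125, h(m) = -0.3819 (−); new bracket [4.8125, 5.03125]
m = 4.921875, h(m) = 0.8953 (+); new bracket [4.921875, 5.03125]

5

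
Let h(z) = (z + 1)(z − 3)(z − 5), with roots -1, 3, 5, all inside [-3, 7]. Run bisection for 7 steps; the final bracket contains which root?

midpoint 2: h = 9 > 0 → [-3, 2]
midpoint -0.5: h = 9.625 > 0 → [-3, -0.5]
midpoint -1.75: h = -24.046875 < 0 → [-1.75, -0.5]
midpoint -1.125: h = -3.1582 < 0 → [-1.125, -0.5]
midpoint -0.8125: h = 4.155 > 0 → [-1.125, -0.8125]
midpoint -0.96875: h = 0.7403 > 0 → [-1.125, -0.96875]
midpoint -1.046875: h = -1.1471 < 0 → [-1.046875, -0.96875]

-1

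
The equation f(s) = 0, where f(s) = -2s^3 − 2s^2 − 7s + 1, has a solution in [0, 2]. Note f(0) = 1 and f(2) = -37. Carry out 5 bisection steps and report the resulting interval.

[0.125, 0.1875]

midpoint 1: f = -10 < 0 → [0, 1]
midpoint 0.5: f = -3.25 < 0 → [0, 0.5]
midpoint 0.25: f = -0.90625 < 0 → [0, 0.25]
midpoint 0.125: f = 0.0898 > 0 → [0.125, 0.25]
midpoint 0.1875: f = -0.396 < 0 → [0.125, 0.1875]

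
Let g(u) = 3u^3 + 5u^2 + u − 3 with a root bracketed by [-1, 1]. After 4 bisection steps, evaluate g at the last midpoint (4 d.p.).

u = 0 gives g = -3, negative; keep [0, 1]
u = 0.5 gives g = -0.875, negative; keep [0.5, 1]
u = 0.75 gives g = 1.828125, positive; keep [0.5, 0.75]
u = 0.625 gives g = 0.3105, positive; keep [0.5, 0.625]

0.3105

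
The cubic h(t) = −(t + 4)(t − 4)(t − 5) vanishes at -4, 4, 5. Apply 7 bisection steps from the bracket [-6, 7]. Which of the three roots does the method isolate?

-4

midpoint 0.5: h = -70.875 < 0 → [-6, 0.5]
midpoint -2.75: h = -65.390625 < 0 → [-6, -2.75]
midpoint -4.375: h = 29.443359 > 0 → [-4.375, -2.75]
midpoint -3.5625: h = -28.3298 < 0 → [-4.375, -3.5625]
midpoint -3.96875: h = -2.2334 < 0 → [-4.375, -3.96875]
midpoint -4.171875: h = 12.8823 > 0 → [-4.171875, -3.96875]
midpoint -4.0703125: h = 5.1469 > 0 → [-4.0703125, -3.96875]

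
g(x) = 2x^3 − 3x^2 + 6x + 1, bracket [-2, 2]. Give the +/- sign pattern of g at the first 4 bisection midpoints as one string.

+---

m = 0, g(m) = 1 (+); new bracket [-2, 0]
m = -1, g(m) = -10 (−); new bracket [-1, 0]
m = -0.5, g(m) = -3 (−); new bracket [-0.5, 0]
m = -0.25, g(m) = -0.7188 (−); new bracket [-0.25, 0]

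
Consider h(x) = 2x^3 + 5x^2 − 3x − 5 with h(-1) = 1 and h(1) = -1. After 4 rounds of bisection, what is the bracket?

[-0.875, -0.75]

x = 0 gives h = -5, negative; keep [-1, 0]
x = -0.5 gives h = -2.5, negative; keep [-1, -0.5]
x = -0.75 gives h = -0.78125, negative; keep [-1, -0.75]
x = -0.875 gives h = 0.1133, positive; keep [-0.875, -0.75]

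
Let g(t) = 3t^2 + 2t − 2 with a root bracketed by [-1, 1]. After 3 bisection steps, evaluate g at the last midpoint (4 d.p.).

midpoint 0: g = -2 < 0 → [0, 1]
midpoint 0.5: g = -0.25 < 0 → [0.5, 1]
midpoint 0.75: g = 1.1875 > 0 → [0.5, 0.75]

1.1875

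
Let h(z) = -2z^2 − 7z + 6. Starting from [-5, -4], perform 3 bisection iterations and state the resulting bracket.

h(-4.5) = -3 < 0, so the root lies in [-4.5, -4]
h(-4.25) = -0.375 < 0, so the root lies in [-4.25, -4]
h(-4.125) = 0.84375 > 0, so the root lies in [-4.25, -4.125]

[-4.25, -4.125]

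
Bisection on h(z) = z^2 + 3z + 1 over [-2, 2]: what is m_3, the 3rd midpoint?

-0.5

midpoint 0: h = 1 > 0 → [-2, 0]
midpoint -1: h = -1 < 0 → [-1, 0]
midpoint -0.5: h = -0.25 < 0 → [-0.5, 0]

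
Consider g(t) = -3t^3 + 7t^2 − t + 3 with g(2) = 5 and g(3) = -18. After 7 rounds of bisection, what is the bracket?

midpoint 2.5: g = -2.625 < 0 → [2, 2.5]
midpoint 2.25: g = 2.015625 > 0 → [2.25, 2.5]
midpoint 2.375: g = -0.080078 < 0 → [2.25, 2.375]
midpoint 2.3125: g = 1.0217 > 0 → [2.3125, 2.375]
midpoint 2.34375: g = 0.4846 > 0 → [2.34375, 2.375]
midpoint 2.359375: g = 0.2057 > 0 → [2.359375, 2.375]
midpoint 2.3671875: g = 0.0637 > 0 → [2.3671875, 2.375]

[2.3671875, 2.375]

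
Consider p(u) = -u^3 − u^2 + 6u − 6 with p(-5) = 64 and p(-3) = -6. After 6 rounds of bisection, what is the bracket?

u = -4 gives p = 18, positive; keep [-4, -3]
u = -3.5 gives p = 3.625, positive; keep [-3.5, -3]
u = -3.25 gives p = -1.734375, negative; keep [-3.5, -3.25]
u = -3.375 gives p = 0.8027, positive; keep [-3.375, -3.25]
u = -3.3125 gives p = -0.5007, negative; keep [-3.375, -3.3125]
u = -3.34375 gives p = 0.1422, positive; keep [-3.34375, -3.3125]

[-3.34375, -3.3125]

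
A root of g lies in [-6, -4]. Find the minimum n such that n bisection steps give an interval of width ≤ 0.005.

9

Width after n steps is 2/2^n. Need 2^n ≥ 2/0.005 = 400.
2^8 = 256 < 400 ≤ 2^9 = 512, so n = 9.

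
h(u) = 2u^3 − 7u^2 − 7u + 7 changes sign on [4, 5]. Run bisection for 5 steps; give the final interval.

[4.125, 4.15625]

midpoint 4.5: h = 16 > 0 → [4, 4.5]
midpoint 4.25: h = 4.34375 > 0 → [4, 4.25]
midpoint 4.125: h = -0.605469 < 0 → [4.125, 4.25]
midpoint 4.1875: h = 1.7983 > 0 → [4.125, 4.1875]
midpoint 4.15625: h = 0.5789 > 0 → [4.125, 4.15625]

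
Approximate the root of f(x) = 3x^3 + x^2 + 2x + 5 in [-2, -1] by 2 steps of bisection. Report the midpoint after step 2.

-1.25

midpoint -1.5: f = -5.875 < 0 → [-1.5, -1]
midpoint -1.25: f = -1.796875 < 0 → [-1.25, -1]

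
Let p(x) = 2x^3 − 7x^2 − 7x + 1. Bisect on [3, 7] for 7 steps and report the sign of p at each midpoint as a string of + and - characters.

midpoint 5: p = 41 > 0 → [3, 5]
midpoint 4: p = -11 < 0 → [4, 5]
midpoint 4.5: p = 10 > 0 → [4, 4.5]
midpoint 4.25: p = -1.6562 < 0 → [4.25, 4.5]
midpoint 4.375: p = 3.8711 > 0 → [4.25, 4.375]
midpoint 4.3125: p = 1.0337 > 0 → [4.25, 4.3125]
midpoint 4.28125: p = -0.3295 < 0 → [4.28125, 4.3125]

+-+-++-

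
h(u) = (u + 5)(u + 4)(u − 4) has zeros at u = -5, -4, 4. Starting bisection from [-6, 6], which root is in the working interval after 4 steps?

4

u = 0 gives h = -80, negative; keep [0, 6]
u = 3 gives h = -56, negative; keep [3, 6]
u = 4.5 gives h = 40.375, positive; keep [3, 4.5]
u = 3.75 gives h = -16.9531, negative; keep [3.75, 4.5]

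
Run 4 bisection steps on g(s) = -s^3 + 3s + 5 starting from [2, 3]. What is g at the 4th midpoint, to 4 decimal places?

-0.4290

g(2.5) = -3.125 < 0, so the root lies in [2, 2.5]
g(2.25) = 0.359375 > 0, so the root lies in [2.25, 2.5]
g(2.375) = -1.271484 < 0, so the root lies in [2.25, 2.375]
g(2.3125) = -0.429 < 0, so the root lies in [2.25, 2.3125]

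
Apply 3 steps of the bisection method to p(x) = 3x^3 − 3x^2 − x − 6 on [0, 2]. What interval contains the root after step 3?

x = 1 gives p = -7, negative; keep [1, 2]
x = 1.5 gives p = -4.125, negative; keep [1.5, 2]
x = 1.75 gives p = -0.859375, negative; keep [1.75, 2]

[1.75, 2]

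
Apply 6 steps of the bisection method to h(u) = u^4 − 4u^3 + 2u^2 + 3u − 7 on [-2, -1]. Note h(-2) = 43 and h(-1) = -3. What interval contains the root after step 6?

[-1.15625, -1.140625]

h(-1.5) = 11.5625 > 0, so the root lies in [-1.5, -1]
h(-1.25) = 2.628906 > 0, so the root lies in [-1.25, -1]
h(-1.125) = -0.546631 < 0, so the root lies in [-1.25, -1.125]
h(-1.1875) = 0.9446 > 0, so the root lies in [-1.1875, -1.125]
h(-1.15625) = 0.1756 > 0, so the root lies in [-1.15625, -1.125]
h(-1.140625) = -0.1912 < 0, so the root lies in [-1.15625, -1.140625]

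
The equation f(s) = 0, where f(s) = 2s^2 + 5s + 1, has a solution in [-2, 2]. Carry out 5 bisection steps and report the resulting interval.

s = 0 gives f = 1, positive; keep [-2, 0]
s = -1 gives f = -2, negative; keep [-1, 0]
s = -0.5 gives f = -1, negative; keep [-0.5, 0]
s = -0.25 gives f = -0.125, negative; keep [-0.25, 0]
s = -0.125 gives f = 0.4062, positive; keep [-0.25, -0.125]

[-0.25, -0.125]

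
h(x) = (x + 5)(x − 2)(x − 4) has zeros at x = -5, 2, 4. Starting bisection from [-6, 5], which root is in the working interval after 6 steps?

-5

m = -0.5, h(m) = 50.625 (+); new bracket [-6, -0.5]
m = -3.25, h(m) = 66.609375 (+); new bracket [-6, -3.25]
m = -4.625, h(m) = 21.427734 (+); new bracket [-6, -4.625]
m = -5.3125, h(m) = -21.2805 (−); new bracket [-5.3125, -4.625]
m = -4.96875, h(m) = 1.9532 (+); new bracket [-5.3125, -4.96875]
m = -5.140625, h(m) = -9.1786 (−); new bracket [-5.140625, -4.96875]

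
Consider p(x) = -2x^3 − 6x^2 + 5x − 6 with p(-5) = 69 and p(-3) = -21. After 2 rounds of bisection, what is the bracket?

[-4, -3.5]

x = -4 gives p = 6, positive; keep [-4, -3]
x = -3.5 gives p = -11.25, negative; keep [-4, -3.5]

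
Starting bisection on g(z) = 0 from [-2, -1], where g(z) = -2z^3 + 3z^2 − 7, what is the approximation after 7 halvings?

-1.1484375

z = -1.5 gives g = 6.5, positive; keep [-1.5, -1]
z = -1.25 gives g = 1.59375, positive; keep [-1.25, -1]
z = -1.125 gives g = -0.355469, negative; keep [-1.25, -1.125]
z = -1.1875 gives g = 0.5796, positive; keep [-1.1875, -1.125]
z = -1.15625 gives g = 0.1024, positive; keep [-1.15625, -1.125]
z = -1.140625 gives g = -0.129, negative; keep [-1.15625, -1.140625]
z = -1.1484375 gives g = -0.0139, negative; keep [-1.15625, -1.1484375]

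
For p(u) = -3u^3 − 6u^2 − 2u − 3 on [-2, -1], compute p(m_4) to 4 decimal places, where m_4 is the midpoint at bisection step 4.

m = -1.5, p(m) = -3.375 (−); new bracket [-2, -1.5]
m = -1.75, p(m) = -1.796875 (−); new bracket [-2, -1.75]
m = -1.875, p(m) = -0.568359 (−); new bracket [-2, -1.875]
m = -1.9375, p(m) = 0.1711 (+); new bracket [-1.9375, -1.875]

0.1711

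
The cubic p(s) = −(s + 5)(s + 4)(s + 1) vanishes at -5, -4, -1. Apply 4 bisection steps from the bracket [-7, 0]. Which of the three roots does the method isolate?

-1

p(-3.5) = 1.875 > 0, so the root lies in [-3.5, 0]
p(-1.75) = 5.484375 > 0, so the root lies in [-1.75, 0]
p(-0.875) = -1.611328 < 0, so the root lies in [-1.75, -0.875]
p(-1.3125) = 3.0969 > 0, so the root lies in [-1.3125, -0.875]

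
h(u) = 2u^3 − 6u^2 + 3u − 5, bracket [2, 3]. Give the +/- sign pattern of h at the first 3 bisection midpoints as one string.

m = 2.5, h(m) = -3.75 (−); new bracket [2.5, 3]
m = 2.75, h(m) = -0.53125 (−); new bracket [2.75, 3]
m = 2.875, h(m) = 1.558594 (+); new bracket [2.75, 2.875]

--+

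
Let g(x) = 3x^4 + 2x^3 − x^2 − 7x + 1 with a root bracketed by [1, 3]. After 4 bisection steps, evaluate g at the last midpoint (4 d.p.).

-0.4875

g(2) = 47 > 0, so the root lies in [1, 2]
g(1.5) = 10.1875 > 0, so the root lies in [1, 1.5]
g(1.25) = 1.917969 > 0, so the root lies in [1, 1.25]
g(1.125) = -0.4875 < 0, so the root lies in [1.125, 1.25]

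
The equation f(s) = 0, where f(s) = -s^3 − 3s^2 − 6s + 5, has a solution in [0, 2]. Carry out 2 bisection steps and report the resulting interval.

[0.5, 1]

f(1) = -5 < 0, so the root lies in [0, 1]
f(0.5) = 1.125 > 0, so the root lies in [0.5, 1]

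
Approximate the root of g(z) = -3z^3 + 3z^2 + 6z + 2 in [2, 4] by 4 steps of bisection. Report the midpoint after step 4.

g(3) = -34 < 0, so the root lies in [2, 3]
g(2.5) = -11.125 < 0, so the root lies in [2, 2.5]
g(2.25) = -3.484375 < 0, so the root lies in [2, 2.25]
g(2.125) = -0.4902 < 0, so the root lies in [2, 2.125]

2.125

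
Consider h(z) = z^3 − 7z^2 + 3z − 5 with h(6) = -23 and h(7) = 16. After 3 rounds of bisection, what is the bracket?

[6.625, 6.75]

m = 6.5, h(m) = -6.625 (−); new bracket [6.5, 7]
m = 6.75, h(m) = 3.859375 (+); new bracket [6.5, 6.75]
m = 6.625, h(m) = -1.583984 (−); new bracket [6.625, 6.75]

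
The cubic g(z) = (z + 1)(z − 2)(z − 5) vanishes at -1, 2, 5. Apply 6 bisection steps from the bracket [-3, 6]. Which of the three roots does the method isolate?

-1

midpoint 1.5: g = 4.375 > 0 → [-3, 1.5]
midpoint -0.75: g = 3.953125 > 0 → [-3, -0.75]
midpoint -1.875: g = -23.310547 < 0 → [-1.875, -0.75]
midpoint -1.3125: g = -6.5344 < 0 → [-1.3125, -0.75]
midpoint -1.03125: g = -0.5713 < 0 → [-1.03125, -0.75]
midpoint -0.890625: g = 1.8624 > 0 → [-1.03125, -0.890625]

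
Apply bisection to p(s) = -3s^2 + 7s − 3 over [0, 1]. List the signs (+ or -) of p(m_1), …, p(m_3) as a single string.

-++

p(0.5) = -0.25 < 0, so the root lies in [0.5, 1]
p(0.75) = 0.5625 > 0, so the root lies in [0.5, 0.75]
p(0.625) = 0.203125 > 0, so the root lies in [0.5, 0.625]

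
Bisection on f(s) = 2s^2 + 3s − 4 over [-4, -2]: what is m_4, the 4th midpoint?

-2.375

f(-3) = 5 > 0, so the root lies in [-3, -2]
f(-2.5) = 1 > 0, so the root lies in [-2.5, -2]
f(-2.25) = -0.625 < 0, so the root lies in [-2.5, -2.25]
f(-2.375) = 0.1562 > 0, so the root lies in [-2.375, -2.25]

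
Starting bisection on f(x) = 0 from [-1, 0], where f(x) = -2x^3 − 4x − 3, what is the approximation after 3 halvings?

-0.625

f(-0.5) = -0.75 < 0, so the root lies in [-1, -0.5]
f(-0.75) = 0.84375 > 0, so the root lies in [-0.75, -0.5]
f(-0.625) = -0.011719 < 0, so the root lies in [-0.75, -0.625]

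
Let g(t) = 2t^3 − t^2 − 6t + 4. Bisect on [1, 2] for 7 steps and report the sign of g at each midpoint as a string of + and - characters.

t = 1.5 gives g = -0.5, negative; keep [1.5, 2]
t = 1.75 gives g = 1.15625, positive; keep [1.5, 1.75]
t = 1.625 gives g = 0.191406, positive; keep [1.5, 1.625]
t = 1.5625 gives g = -0.187, negative; keep [1.5625, 1.625]
t = 1.59375 gives g = -0.0062, negative; keep [1.59375, 1.625]
t = 1.609375 gives g = 0.0905, positive; keep [1.59375, 1.609375]
t = 1.6015625 gives g = 0.0416, positive; keep [1.59375, 1.6015625]

-++--++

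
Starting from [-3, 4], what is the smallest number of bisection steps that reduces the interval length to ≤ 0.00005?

Width after n steps is 7/2^n. Need 2^n ≥ 7/0.00005 = 140000.
2^17 = 131072 < 140000 ≤ 2^18 = 262144, so n = 18.

18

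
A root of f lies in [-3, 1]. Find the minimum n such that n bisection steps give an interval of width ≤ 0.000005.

20

Width after n steps is 4/2^n. Need 2^n ≥ 4/0.000005 = 800000.
2^19 = 524288 < 800000 ≤ 2^20 = 1048576, so n = 20.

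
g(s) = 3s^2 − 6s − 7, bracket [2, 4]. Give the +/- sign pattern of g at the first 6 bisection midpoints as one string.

midpoint 3: g = 2 > 0 → [2, 3]
midpoint 2.5: g = -3.25 < 0 → [2.5, 3]
midpoint 2.75: g = -0.8125 < 0 → [2.75, 3]
midpoint 2.875: g = 0.5469 > 0 → [2.75, 2.875]
midpoint 2.8125: g = -0.1445 < 0 → [2.8125, 2.875]
midpoint 2.84375: g = 0.1982 > 0 → [2.8125, 2.84375]

+--+-+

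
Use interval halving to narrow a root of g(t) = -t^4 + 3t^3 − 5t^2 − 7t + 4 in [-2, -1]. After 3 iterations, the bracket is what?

midpoint -1.5: g = -11.9375 < 0 → [-1.5, -1]
midpoint -1.25: g = -3.363281 < 0 → [-1.25, -1]
midpoint -1.125: g = -0.326416 < 0 → [-1.125, -1]

[-1.125, -1]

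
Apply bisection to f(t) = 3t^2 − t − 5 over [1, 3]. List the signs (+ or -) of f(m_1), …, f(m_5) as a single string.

m = 2, f(m) = 5 (+); new bracket [1, 2]
m = 1.5, f(m) = 0.25 (+); new bracket [1, 1.5]
m = 1.25, f(m) = -1.5625 (−); new bracket [1.25, 1.5]
m = 1.375, f(m) = -0.7031 (−); new bracket [1.375, 1.5]
m = 1.4375, f(m) = -0.2383 (−); new bracket [1.4375, 1.5]

++---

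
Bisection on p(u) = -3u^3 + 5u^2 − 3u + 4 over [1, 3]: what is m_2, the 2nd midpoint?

1.5

m = 2, p(m) = -6 (−); new bracket [1, 2]
m = 1.5, p(m) = 0.625 (+); new bracket [1.5, 2]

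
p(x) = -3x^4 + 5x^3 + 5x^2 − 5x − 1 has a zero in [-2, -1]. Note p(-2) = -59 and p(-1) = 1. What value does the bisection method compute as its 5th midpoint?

-1.09375

midpoint -1.5: p = -14.3125 < 0 → [-1.5, -1]
midpoint -1.25: p = -4.027344 < 0 → [-1.25, -1]
midpoint -1.125: p = -0.971436 < 0 → [-1.125, -1]
midpoint -1.0625: p = 0.1364 > 0 → [-1.125, -1.0625]
midpoint -1.09375: p = -0.3853 < 0 → [-1.09375, -1.0625]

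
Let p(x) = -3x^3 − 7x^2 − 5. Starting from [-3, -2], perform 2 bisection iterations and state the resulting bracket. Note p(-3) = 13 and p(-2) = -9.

[-2.75, -2.5]

p(-2.5) = -1.875 < 0, so the root lies in [-3, -2.5]
p(-2.75) = 4.453125 > 0, so the root lies in [-2.75, -2.5]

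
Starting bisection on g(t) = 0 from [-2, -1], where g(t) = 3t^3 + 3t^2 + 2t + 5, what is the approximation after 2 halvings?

-1.25

g(-1.5) = -1.375 < 0, so the root lies in [-1.5, -1]
g(-1.25) = 1.328125 > 0, so the root lies in [-1.5, -1.25]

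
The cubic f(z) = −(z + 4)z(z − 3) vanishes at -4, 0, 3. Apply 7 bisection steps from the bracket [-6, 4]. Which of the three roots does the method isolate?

midpoint -1: f = -12 < 0 → [-6, -1]
midpoint -3.5: f = -11.375 < 0 → [-6, -3.5]
midpoint -4.75: f = 27.609375 > 0 → [-4.75, -3.5]
midpoint -4.125: f = 3.6738 > 0 → [-4.125, -3.5]
midpoint -3.8125: f = -4.8699 < 0 → [-4.125, -3.8125]
midpoint -3.96875: f = -0.8643 < 0 → [-4.125, -3.96875]
midpoint -4.046875: f = 1.3368 > 0 → [-4.046875, -3.96875]

-4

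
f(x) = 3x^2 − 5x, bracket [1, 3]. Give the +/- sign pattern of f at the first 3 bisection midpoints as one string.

f(2) = 2 > 0, so the root lies in [1, 2]
f(1.5) = -0.75 < 0, so the root lies in [1.5, 2]
f(1.75) = 0.4375 > 0, so the root lies in [1.5, 1.75]

+-+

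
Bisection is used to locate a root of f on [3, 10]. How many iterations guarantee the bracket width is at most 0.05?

8

Width after n steps is 7/2^n. Need 2^n ≥ 7/0.05 = 140.
2^7 = 128 < 140 ≤ 2^8 = 256, so n = 8.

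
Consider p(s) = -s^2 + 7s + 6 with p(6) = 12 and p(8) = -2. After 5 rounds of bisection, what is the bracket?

[7.75, 7.8125]

s = 7 gives p = 6, positive; keep [7, 8]
s = 7.5 gives p = 2.25, positive; keep [7.5, 8]
s = 7.75 gives p = 0.1875, positive; keep [7.75, 8]
s = 7.875 gives p = -0.8906, negative; keep [7.75, 7.875]
s = 7.8125 gives p = -0.3477, negative; keep [7.75, 7.8125]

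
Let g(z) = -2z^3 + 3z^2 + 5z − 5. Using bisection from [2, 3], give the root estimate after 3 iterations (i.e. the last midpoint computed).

2.125

z = 2.5 gives g = -5, negative; keep [2, 2.5]
z = 2.25 gives g = -1.34375, negative; keep [2, 2.25]
z = 2.125 gives g = -0.019531, negative; keep [2, 2.125]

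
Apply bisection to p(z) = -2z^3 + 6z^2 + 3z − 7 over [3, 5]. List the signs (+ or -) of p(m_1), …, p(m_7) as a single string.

m = 4, p(m) = -27 (−); new bracket [3, 4]
m = 3.5, p(m) = -8.75 (−); new bracket [3, 3.5]
m = 3.25, p(m) = -2.53125 (−); new bracket [3, 3.25]
m = 3.125, p(m) = -0.0664 (−); new bracket [3, 3.125]
m = 3.0625, p(m) = 1.0151 (+); new bracket [3.0625, 3.125]
m = 3.09375, p(m) = 0.4866 (+); new bracket [3.09375, 3.125]
m = 3.109375, p(m) = 0.2132 (+); new bracket [3.109375, 3.125]

----+++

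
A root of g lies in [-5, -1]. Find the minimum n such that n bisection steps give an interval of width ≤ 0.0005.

Width after n steps is 4/2^n. Need 2^n ≥ 4/0.0005 = 8000.
2^12 = 4096 < 8000 ≤ 2^13 = 8192, so n = 13.

13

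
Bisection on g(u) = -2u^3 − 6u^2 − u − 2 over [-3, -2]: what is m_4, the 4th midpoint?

-2.9375

midpoint -2.5: g = -5.75 < 0 → [-3, -2.5]
midpoint -2.75: g = -3.03125 < 0 → [-3, -2.75]
midpoint -2.875: g = -1.191406 < 0 → [-3, -2.875]
midpoint -2.9375: g = -0.1411 < 0 → [-3, -2.9375]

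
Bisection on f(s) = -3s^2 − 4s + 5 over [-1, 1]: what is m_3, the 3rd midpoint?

s = 0 gives f = 5, positive; keep [0, 1]
s = 0.5 gives f = 2.25, positive; keep [0.5, 1]
s = 0.75 gives f = 0.3125, positive; keep [0.75, 1]

0.75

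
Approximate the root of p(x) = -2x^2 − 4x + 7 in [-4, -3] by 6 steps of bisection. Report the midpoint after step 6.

-3.109375

m = -3.5, p(m) = -3.5 (−); new bracket [-3.5, -3]
m = -3.25, p(m) = -1.125 (−); new bracket [-3.25, -3]
m = -3.125, p(m) = -0.03125 (−); new bracket [-3.125, -3]
m = -3.0625, p(m) = 0.4922 (+); new bracket [-3.125, -3.0625]
m = -3.09375, p(m) = 0.2324 (+); new bracket [-3.125, -3.09375]
m = -3.109375, p(m) = 0.1011 (+); new bracket [-3.125, -3.109375]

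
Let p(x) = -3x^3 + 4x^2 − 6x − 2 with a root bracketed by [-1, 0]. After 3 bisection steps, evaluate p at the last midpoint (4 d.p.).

midpoint -0.5: p = 2.375 > 0 → [-0.5, 0]
midpoint -0.25: p = -0.203125 < 0 → [-0.5, -0.25]
midpoint -0.375: p = 0.970703 > 0 → [-0.375, -0.25]

0.9707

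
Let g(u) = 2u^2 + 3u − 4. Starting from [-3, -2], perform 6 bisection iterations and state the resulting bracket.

[-2.359375, -2.34375]

m = -2.5, g(m) = 1 (+); new bracket [-2.5, -2]
m = -2.25, g(m) = -0.625 (−); new bracket [-2.5, -2.25]
m = -2.375, g(m) = 0.15625 (+); new bracket [-2.375, -2.25]
m = -2.3125, g(m) = -0.2422 (−); new bracket [-2.375, -2.3125]
m = -2.34375, g(m) = -0.0449 (−); new bracket [-2.375, -2.34375]
m = -2.359375, g(m) = 0.0552 (+); new bracket [-2.359375, -2.34375]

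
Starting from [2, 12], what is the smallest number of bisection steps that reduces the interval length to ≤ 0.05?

8

Width after n steps is 10/2^n. Need 2^n ≥ 10/0.05 = 200.
2^7 = 128 < 200 ≤ 2^8 = 256, so n = 8.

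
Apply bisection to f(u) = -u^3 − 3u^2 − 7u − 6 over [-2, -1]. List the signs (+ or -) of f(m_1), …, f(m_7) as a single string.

++-----

f(-1.5) = 1.125 > 0, so the root lies in [-1.5, -1]
f(-1.25) = 0.015625 > 0, so the root lies in [-1.25, -1]
f(-1.125) = -0.498047 < 0, so the root lies in [-1.25, -1.125]
f(-1.1875) = -0.2434 < 0, so the root lies in [-1.25, -1.1875]
f(-1.21875) = -0.1145 < 0, so the root lies in [-1.25, -1.21875]
f(-1.234375) = -0.0496 < 0, so the root lies in [-1.25, -1.234375]
f(-1.2421875) = -0.017 < 0, so the root lies in [-1.25, -1.2421875]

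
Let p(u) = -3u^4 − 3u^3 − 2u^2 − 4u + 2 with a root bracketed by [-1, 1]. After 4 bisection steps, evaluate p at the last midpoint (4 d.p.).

0.0012

m = 0, p(m) = 2 (+); new bracket [0, 1]
m = 0.5, p(m) = -1.0625 (−); new bracket [0, 0.5]
m = 0.25, p(m) = 0.816406 (+); new bracket [0.25, 0.5]
m = 0.375, p(m) = 0.0012 (+); new bracket [0.375, 0.5]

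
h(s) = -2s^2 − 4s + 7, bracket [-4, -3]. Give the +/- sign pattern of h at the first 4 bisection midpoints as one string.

---+

h(-3.5) = -3.5 < 0, so the root lies in [-3.5, -3]
h(-3.25) = -1.125 < 0, so the root lies in [-3.25, -3]
h(-3.125) = -0.03125 < 0, so the root lies in [-3.125, -3]
h(-3.0625) = 0.4922 > 0, so the root lies in [-3.125, -3.0625]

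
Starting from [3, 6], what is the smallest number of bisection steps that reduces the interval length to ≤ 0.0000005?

Width after n steps is 3/2^n. Need 2^n ≥ 3/0.0000005 = 6000000.
2^22 = 4194304 < 6000000 ≤ 2^23 = 8388608, so n = 23.

23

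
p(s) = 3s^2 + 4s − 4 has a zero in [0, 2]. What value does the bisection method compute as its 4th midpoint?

midpoint 1: p = 3 > 0 → [0, 1]
midpoint 0.5: p = -1.25 < 0 → [0.5, 1]
midpoint 0.75: p = 0.6875 > 0 → [0.5, 0.75]
midpoint 0.625: p = -0.3281 < 0 → [0.625, 0.75]

0.625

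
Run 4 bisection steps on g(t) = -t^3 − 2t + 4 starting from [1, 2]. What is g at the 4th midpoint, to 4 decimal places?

g(1.5) = -2.375 < 0, so the root lies in [1, 1.5]
g(1.25) = -0.453125 < 0, so the root lies in [1, 1.25]
g(1.125) = 0.326172 > 0, so the root lies in [1.125, 1.25]
g(1.1875) = -0.0496 < 0, so the root lies in [1.125, 1.1875]

-0.0496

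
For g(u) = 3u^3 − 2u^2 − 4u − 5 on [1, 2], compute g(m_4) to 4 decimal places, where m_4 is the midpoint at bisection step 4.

-0.9573

m = 1.5, g(m) = -5.375 (−); new bracket [1.5, 2]
m = 1.75, g(m) = -2.046875 (−); new bracket [1.75, 2]
m = 1.875, g(m) = 0.244141 (+); new bracket [1.75, 1.875]
m = 1.8125, g(m) = -0.9573 (−); new bracket [1.8125, 1.875]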